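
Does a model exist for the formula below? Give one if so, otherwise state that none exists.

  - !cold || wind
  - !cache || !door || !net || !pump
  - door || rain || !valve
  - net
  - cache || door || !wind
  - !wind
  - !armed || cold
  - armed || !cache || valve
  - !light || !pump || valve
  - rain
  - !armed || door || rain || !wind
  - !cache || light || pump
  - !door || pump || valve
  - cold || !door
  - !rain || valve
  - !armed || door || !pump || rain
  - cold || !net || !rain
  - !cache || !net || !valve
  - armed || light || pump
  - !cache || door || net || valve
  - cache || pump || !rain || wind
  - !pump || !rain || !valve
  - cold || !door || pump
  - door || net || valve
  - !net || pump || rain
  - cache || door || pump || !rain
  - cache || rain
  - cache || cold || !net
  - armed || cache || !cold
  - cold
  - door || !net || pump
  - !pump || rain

No satisfying assignment exists.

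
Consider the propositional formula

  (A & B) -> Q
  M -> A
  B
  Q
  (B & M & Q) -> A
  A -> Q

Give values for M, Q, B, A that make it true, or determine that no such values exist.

Unit clause (Q) forces Q = True.
Unit clause (B) forces B = True.
Set M = False.
Set A = True.
Check each clause:
  (Q): Q holds.
  (B): B holds.
  (A | ~M): A holds.
  (A | ~B | ~M | ~Q): A holds.
  (~A | Q): Q holds.
  (~A | ~B | Q): Q holds.
All clauses satisfied.

M = False, Q = True, B = True, A = True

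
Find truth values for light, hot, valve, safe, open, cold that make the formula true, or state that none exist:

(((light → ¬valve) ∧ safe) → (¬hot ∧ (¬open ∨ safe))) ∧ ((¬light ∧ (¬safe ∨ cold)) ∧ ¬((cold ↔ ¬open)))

light = False, hot = False, valve = False, safe = False, open = True, cold = True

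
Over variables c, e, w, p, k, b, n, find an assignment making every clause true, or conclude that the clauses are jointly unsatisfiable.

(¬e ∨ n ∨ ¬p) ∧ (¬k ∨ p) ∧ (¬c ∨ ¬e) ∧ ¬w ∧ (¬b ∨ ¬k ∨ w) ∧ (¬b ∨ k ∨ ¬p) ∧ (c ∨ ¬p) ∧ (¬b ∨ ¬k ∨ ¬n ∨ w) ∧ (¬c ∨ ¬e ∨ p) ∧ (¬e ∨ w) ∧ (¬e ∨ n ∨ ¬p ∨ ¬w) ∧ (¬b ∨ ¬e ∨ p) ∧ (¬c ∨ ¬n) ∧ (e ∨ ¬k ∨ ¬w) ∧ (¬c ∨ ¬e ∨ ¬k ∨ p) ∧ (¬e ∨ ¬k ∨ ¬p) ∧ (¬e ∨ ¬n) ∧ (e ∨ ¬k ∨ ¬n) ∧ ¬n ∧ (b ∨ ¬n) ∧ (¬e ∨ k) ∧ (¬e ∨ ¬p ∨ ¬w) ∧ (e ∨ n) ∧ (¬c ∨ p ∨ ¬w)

UNSATISFIABLE

Case w = True:
  Clause (¬w) is falsified — contradiction.
Case w = False:
  (¬e ∨ w) forces e = False.
  (¬n) forces n = False.
  Clause (e ∨ n) is falsified — contradiction.
Both cases fail, so the formula is unsatisfiable.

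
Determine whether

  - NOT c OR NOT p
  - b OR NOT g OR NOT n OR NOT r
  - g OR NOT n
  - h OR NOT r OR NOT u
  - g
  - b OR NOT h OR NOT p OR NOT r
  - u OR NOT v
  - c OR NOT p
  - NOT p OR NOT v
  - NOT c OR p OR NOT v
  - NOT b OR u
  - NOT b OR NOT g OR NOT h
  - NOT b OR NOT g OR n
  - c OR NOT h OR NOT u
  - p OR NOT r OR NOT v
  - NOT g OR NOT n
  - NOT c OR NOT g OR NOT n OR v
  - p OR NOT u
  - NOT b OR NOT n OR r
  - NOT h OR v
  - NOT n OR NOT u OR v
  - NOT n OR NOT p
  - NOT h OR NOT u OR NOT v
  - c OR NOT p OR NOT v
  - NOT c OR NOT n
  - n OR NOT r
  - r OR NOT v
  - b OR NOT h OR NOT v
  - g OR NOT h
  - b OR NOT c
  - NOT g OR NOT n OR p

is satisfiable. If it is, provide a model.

b = False, p = False, n = False, g = True, r = False, u = False, h = False, v = False, c = False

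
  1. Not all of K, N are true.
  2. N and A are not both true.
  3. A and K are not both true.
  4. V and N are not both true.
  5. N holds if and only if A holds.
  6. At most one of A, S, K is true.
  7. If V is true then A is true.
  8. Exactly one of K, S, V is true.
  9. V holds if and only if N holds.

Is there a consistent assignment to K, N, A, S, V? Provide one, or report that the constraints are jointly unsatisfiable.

K=F; N=F; A=F; S=T; V=F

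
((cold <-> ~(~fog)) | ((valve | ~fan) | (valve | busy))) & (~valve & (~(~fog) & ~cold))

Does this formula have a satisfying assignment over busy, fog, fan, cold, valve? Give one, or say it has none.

busy: False; fog: True; fan: False; cold: False; valve: False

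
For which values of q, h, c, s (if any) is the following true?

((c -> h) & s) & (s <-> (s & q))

q = True, h = True, c = False, s = True

  (c -> h) & s = True
    c -> h = True
  s <-> (s & q) = True
    s & q = True
Both conjuncts True, so the formula holds.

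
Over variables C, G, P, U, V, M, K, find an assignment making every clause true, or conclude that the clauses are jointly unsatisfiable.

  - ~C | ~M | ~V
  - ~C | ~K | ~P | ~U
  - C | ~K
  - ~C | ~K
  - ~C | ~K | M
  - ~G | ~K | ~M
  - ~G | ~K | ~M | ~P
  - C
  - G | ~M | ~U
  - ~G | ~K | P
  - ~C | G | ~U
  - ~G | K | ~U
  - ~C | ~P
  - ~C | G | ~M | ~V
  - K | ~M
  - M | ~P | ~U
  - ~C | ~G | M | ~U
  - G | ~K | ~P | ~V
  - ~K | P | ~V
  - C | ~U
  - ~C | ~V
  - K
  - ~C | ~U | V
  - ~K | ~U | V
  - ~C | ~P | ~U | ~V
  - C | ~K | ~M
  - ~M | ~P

Case C = True:
  (~C | ~K) forces K = False.
  Clause (K) is falsified — contradiction.
Case C = False:
  Clause (C) is falsified — contradiction.
Both cases fail, so the formula is unsatisfiable.

UNSATISFIABLE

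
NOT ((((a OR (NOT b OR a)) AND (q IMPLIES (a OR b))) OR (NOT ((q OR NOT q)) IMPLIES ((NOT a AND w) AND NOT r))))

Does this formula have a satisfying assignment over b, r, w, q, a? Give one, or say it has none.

No satisfying assignment exists.

Case q = True: the formula becomes NOT ((((a OR (NOT b OR a)) AND (a OR b)) OR True)) = False.
Case q = False: the formula becomes NOT (((a OR (NOT b OR a)) OR True)) = False.
Both cases fail — unsatisfiable.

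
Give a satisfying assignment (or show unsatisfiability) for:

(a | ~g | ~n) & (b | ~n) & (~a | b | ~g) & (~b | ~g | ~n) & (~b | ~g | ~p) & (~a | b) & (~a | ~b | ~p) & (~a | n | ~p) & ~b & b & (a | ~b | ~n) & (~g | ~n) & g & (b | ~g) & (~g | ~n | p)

No satisfying assignment exists.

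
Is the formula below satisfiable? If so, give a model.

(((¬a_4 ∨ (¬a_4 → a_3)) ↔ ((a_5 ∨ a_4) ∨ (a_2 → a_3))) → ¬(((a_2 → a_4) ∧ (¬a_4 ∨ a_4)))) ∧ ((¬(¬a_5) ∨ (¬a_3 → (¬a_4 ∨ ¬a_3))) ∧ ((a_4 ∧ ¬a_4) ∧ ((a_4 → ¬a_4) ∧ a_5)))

Case a_4 = True: the conjunct ((¬a_4 ∨ (¬a_4 → a_3)) ↔ ((a_5 ∨ a_4) ∨ (a_2 → a_3))) → ¬(((a_2 → a_4) ∧ (¬a_4 ∨ a_4))) becomes (True ↔ True) → ¬True = False.
Case a_4 = False: the conjunct a_4 is False.
Both cases fail — unsatisfiable.

Unsatisfiable — no assignment works.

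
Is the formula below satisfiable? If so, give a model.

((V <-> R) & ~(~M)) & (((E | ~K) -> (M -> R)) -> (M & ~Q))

K = True, E = False, Q = False, M = True, V = False, R = False

  (V <-> R) & ~(~M) = True
    V <-> R = True
    ~(~M) = True
      ~M = False
  ((E | ~K) -> (M -> R)) -> (M & ~Q) = True
    (E | ~K) -> (M -> R) = True
      E | ~K = False
        ~K = False
      M -> R = False
    M & ~Q = True
      ~Q = True
Both conjuncts True, so the formula holds.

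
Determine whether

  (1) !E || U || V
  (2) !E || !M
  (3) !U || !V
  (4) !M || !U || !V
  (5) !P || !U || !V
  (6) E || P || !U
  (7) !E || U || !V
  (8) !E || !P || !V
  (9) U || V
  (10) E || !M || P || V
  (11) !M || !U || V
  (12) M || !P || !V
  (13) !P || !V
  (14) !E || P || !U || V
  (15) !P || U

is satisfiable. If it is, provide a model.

E = False; P = True; V = False; M = False; U = True

Set E = False.
Set P = True.
  then (!P || !V) forces V = False.
  then (!P || U) forces U = True.
  then (!M || !U || V) forces M = False.
All clauses satisfied.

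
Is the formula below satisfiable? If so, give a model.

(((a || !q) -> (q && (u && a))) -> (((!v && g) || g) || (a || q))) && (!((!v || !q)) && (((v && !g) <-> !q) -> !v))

u = False, q = True, g = False, v = True, a = True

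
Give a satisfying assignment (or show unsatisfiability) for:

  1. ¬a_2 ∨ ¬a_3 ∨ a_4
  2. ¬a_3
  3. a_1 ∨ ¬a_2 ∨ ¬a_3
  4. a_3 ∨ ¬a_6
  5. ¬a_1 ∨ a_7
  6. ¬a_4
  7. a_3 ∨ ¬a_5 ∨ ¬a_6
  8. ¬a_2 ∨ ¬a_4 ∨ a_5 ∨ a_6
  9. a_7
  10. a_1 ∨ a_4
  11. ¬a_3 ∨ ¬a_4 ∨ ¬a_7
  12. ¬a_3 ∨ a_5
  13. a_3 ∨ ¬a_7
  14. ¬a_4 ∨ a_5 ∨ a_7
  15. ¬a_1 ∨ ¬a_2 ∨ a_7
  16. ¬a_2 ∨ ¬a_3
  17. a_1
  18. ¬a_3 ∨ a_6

No satisfying assignment exists.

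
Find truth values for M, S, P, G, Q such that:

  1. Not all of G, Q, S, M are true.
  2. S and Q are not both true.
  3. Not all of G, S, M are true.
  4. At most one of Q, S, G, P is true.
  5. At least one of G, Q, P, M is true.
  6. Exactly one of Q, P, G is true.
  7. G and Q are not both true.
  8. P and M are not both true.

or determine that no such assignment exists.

M = False; S = False; P = True; G = False; Q = False

  (1) {G, Q, S, M}: 0/4 true — not all ✓
  (2) S=F, Q=F — not both ✓
  (3) {G, S, M}: 0/3 true — not all ✓
  (4) {Q, S, G, P}: 1 true — at most one ✓
  (5) {G, Q, P, M}: 1 true — at least one ✓
  (6) {Q, P, G}: 1 true — exactly one ✓
  (7) G=F, Q=F — not both ✓
  (8) P=T, M=F — not both ✓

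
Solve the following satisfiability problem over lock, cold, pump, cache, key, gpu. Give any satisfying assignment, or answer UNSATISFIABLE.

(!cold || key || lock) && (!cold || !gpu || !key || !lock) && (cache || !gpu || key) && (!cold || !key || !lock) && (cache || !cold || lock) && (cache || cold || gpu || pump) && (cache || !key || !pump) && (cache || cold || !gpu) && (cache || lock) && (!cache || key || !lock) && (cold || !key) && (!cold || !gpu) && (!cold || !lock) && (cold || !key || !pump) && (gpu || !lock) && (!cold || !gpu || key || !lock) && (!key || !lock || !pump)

lock = False, cold = False, pump = True, cache = True, key = False, gpu = False

Try lock = True:
  (!cold || !lock) forces cold = False.
  (cold || !key) forces key = False.
  (!cache || key || !lock) forces cache = False.
  (cache || !gpu || key) forces gpu = False.
  clause (gpu || !lock) is falsified — backtrack.
So lock = False.
  then (cache || lock) forces cache = True.
Set cold = False.
  then (cold || !key) forces key = False.
Set pump = True.
Set gpu = False.
All clauses satisfied.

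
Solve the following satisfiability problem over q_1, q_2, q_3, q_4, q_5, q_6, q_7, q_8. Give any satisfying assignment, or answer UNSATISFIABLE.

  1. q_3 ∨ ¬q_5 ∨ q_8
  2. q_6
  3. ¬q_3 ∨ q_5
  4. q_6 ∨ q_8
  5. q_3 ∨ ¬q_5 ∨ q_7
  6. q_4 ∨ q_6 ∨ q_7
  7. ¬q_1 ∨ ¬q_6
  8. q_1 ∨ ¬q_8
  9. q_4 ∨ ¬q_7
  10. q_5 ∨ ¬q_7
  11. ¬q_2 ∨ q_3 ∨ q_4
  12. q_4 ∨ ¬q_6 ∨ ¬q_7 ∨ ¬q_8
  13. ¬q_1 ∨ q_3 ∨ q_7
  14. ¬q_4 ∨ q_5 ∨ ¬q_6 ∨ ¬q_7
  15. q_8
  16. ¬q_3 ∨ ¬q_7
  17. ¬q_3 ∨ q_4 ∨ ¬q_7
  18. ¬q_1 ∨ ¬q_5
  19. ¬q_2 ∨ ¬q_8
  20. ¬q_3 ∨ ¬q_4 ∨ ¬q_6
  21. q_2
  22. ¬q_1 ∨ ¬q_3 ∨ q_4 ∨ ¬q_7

Case q_6 = True:
  (¬q_1 ∨ ¬q_6) forces q_1 = False.
  (q_1 ∨ ¬q_8) forces q_8 = False.
  Clause (q_8) is falsified — contradiction.
Case q_6 = False:
  Clause (q_6) is falsified — contradiction.
Both cases fail, so the formula is unsatisfiable.

No satisfying assignment exists.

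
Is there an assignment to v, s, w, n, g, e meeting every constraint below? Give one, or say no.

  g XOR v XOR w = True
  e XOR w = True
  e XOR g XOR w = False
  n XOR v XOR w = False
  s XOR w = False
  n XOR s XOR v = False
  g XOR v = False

v: True; s: True; w: True; n: False; g: True; e: False

g XOR v XOR w = T XOR T XOR T = True ✓
e XOR w = F XOR T = True ✓
e XOR g XOR w = F XOR T XOR T = False ✓
n XOR v XOR w = F XOR T XOR T = False ✓
s XOR w = T XOR T = False ✓
n XOR s XOR v = F XOR T XOR T = False ✓
g XOR v = T XOR T = False ✓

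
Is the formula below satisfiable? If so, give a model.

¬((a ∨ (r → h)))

h: False, r: True, a: False

  ¬((a ∨ (r → h))) = True
    a ∨ (r → h) = False
      r → h = False
The formula evaluates to True.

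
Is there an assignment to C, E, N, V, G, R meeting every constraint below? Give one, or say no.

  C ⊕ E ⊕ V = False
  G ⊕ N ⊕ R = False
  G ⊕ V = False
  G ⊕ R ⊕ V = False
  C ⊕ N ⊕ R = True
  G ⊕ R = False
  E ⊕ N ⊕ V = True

C = True, E = True, N = False, V = False, G = False, R = False

C ⊕ E ⊕ V = T ⊕ T ⊕ F = False ✓
G ⊕ N ⊕ R = F ⊕ F ⊕ F = False ✓
G ⊕ V = F ⊕ F = False ✓
G ⊕ R ⊕ V = F ⊕ F ⊕ F = False ✓
C ⊕ N ⊕ R = T ⊕ F ⊕ F = True ✓
G ⊕ R = F ⊕ F = False ✓
E ⊕ N ⊕ V = T ⊕ F ⊕ F = True ✓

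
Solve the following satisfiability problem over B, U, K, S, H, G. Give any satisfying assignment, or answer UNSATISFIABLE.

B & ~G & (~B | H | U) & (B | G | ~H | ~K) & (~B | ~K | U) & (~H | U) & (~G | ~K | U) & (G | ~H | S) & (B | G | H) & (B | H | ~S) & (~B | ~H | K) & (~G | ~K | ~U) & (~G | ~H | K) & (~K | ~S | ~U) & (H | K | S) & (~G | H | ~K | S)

Unit clause (B) forces B = True.
Unit clause (~G) forces G = False.
Try U = False:
  (~B | H | U) forces H = True.
  clause (~H | U) is falsified — backtrack.
So U = True.
Set K = False.
  then (~B | ~H | K) forces H = False.
  then (H | K | S) forces S = True.
All clauses satisfied.

B: True, U: True, K: False, S: True, H: False, G: False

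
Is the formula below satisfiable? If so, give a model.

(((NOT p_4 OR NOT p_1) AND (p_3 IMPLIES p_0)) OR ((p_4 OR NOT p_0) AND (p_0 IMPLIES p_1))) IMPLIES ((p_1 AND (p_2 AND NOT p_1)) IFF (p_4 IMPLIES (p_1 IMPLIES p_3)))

p_0: True, p_1: True, p_2: False, p_3: False, p_4: True

  (((NOT p_4 OR NOT p_1) AND (p_3 IMPLIES p_0)) OR ((p_4 OR NOT p_0) AND (p_0 IMPLIES p_1))) IMPLIES ((p_1 AND (p_2 AND NOT p_1)) IFF (p_4 IMPLIES (p_1 IMPLIES p_3))) = True
    ((NOT p_4 OR NOT p_1) AND (p_3 IMPLIES p_0)) OR ((p_4 OR NOT p_0) AND (p_0 IMPLIES p_1)) = True
      (NOT p_4 OR NOT p_1) AND (p_3 IMPLIES p_0) = False
        NOT p_4 OR NOT p_1 = False
          NOT p_4 = False
          NOT p_1 = False
        p_3 IMPLIES p_0 = True
      (p_4 OR NOT p_0) AND (p_0 IMPLIES p_1) = True
        p_4 OR NOT p_0 = True
          NOT p_0 = False
        p_0 IMPLIES p_1 = True
    (p_1 AND (p_2 AND NOT p_1)) IFF (p_4 IMPLIES (p_1 IMPLIES p_3)) = True
      p_1 AND (p_2 AND NOT p_1) = False
        p_2 AND NOT p_1 = False
          NOT p_1 = False
      p_4 IMPLIES (p_1 IMPLIES p_3) = False
        p_1 IMPLIES p_3 = False
The formula evaluates to True.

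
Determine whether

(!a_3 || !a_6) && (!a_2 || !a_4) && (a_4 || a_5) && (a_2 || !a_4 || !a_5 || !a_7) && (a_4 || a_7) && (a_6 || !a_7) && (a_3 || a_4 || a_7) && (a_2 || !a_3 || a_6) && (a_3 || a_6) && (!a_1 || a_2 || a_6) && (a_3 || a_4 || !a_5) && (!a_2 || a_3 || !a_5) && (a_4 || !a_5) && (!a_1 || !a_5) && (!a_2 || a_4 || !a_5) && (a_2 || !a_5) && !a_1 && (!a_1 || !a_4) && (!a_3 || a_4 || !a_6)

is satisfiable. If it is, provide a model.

a_1 = False, a_2 = False, a_3 = False, a_4 = True, a_5 = False, a_6 = True, a_7 = False

Unit clause (!a_1) forces a_1 = False.
Try a_2 = True:
  (!a_2 || !a_4) forces a_4 = False.
  (a_4 || a_5) forces a_5 = True.
  clause (a_4 || !a_5) is falsified — backtrack.
So a_2 = False.
  then (a_2 || !a_5) forces a_5 = False.
  then (a_4 || a_5) forces a_4 = True.
Set a_3 = False.
  then (a_3 || a_6) forces a_6 = True.
Set a_7 = False.
All clauses satisfied.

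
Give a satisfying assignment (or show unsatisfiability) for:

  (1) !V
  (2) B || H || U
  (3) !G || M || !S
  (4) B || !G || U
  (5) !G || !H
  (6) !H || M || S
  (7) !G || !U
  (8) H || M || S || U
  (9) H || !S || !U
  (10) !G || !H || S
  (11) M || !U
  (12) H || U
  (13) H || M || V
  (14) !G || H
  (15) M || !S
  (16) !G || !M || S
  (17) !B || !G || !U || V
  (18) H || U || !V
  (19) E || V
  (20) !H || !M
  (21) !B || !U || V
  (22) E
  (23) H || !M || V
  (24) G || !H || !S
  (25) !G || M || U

UNSATISFIABLE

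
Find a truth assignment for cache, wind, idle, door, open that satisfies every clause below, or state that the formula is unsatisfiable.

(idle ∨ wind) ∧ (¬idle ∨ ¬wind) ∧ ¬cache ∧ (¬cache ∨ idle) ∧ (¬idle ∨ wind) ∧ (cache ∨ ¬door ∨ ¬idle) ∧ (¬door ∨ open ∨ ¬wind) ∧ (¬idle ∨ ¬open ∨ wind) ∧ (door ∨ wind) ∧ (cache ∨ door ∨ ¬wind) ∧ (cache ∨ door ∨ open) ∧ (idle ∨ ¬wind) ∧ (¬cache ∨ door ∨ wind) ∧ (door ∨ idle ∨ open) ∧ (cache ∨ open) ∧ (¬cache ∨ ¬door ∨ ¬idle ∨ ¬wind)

Unsatisfiable — no assignment works.

Case wind = True:
  (¬idle ∨ ¬wind) forces idle = False.
  Clause (idle ∨ ¬wind) is falsified — contradiction.
Case wind = False:
  (idle ∨ wind) forces idle = True.
  Clause (¬idle ∨ wind) is falsified — contradiction.
Both cases fail, so the formula is unsatisfiable.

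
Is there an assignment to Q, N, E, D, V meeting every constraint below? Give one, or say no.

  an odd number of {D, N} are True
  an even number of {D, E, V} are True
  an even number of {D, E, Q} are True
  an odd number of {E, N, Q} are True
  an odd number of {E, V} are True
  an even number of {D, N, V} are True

Q=T; N=F; E=F; D=T; V=T

{D, N}: 1 true → odd ✓
{D, E, V}: 2 true → even ✓
{D, E, Q}: 2 true → even ✓
{E, N, Q}: 1 true → odd ✓
{E, V}: 1 true → odd ✓
{D, N, V}: 2 true → even ✓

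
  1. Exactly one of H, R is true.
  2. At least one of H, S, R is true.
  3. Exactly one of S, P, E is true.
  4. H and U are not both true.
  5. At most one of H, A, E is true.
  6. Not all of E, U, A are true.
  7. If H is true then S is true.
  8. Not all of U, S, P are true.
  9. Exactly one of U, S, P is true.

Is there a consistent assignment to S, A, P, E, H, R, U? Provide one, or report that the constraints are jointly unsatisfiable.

S = True; A = True; P = False; E = False; H = False; R = True; U = False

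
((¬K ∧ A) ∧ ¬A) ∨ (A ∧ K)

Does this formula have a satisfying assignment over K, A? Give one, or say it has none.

K: True, A: True

  ((¬K ∧ A) ∧ ¬A) ∨ (A ∧ K) = True
    (¬K ∧ A) ∧ ¬A = False
      ¬K ∧ A = False
        ¬K = False
      ¬A = False
    A ∧ K = True
The formula evaluates to True.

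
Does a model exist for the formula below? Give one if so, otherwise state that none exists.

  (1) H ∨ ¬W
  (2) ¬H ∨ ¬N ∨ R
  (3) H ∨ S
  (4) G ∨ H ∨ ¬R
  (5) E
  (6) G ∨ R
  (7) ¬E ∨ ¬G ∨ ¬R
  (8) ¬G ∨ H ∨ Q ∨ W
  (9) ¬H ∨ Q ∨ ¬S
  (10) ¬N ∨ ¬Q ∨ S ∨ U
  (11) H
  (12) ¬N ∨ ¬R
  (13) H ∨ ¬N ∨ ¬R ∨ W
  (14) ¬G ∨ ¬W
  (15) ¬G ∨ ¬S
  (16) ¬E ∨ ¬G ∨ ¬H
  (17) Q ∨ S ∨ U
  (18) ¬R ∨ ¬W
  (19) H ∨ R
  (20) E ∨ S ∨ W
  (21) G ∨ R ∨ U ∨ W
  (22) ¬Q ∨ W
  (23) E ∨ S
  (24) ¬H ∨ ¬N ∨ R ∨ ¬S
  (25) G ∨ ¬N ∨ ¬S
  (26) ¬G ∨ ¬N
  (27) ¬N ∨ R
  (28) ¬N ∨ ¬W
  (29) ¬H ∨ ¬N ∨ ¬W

Unit clause (E) forces E = True.
Unit clause (H) forces H = True.
In (¬E ∨ ¬G ∨ ¬H) only ¬G is left, so G = False.
In (G ∨ R) only R is left, so R = True.
In (¬N ∨ ¬R) only ¬N is left, so N = False.
In (¬R ∨ ¬W) only ¬W is left, so W = False.
In (¬Q ∨ W) only ¬Q is left, so Q = False.
In (¬H ∨ Q ∨ ¬S) only ¬S is left, so S = False.
In (Q ∨ S ∨ U) only U is left, so U = True.
All clauses satisfied.

U: True, G: False, R: True, Q: False, S: False, W: False, N: False, H: True, E: True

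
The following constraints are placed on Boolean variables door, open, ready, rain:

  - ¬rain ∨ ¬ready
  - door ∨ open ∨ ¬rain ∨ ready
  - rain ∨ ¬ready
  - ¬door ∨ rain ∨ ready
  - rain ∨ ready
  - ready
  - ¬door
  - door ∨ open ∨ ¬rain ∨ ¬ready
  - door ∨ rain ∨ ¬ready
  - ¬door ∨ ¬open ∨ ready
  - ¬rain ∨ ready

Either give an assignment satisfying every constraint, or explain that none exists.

Case ready = True:
  (¬rain ∨ ¬ready) forces rain = False.
  Clause (rain ∨ ¬ready) is falsified — contradiction.
Case ready = False:
  Clause (ready) is falsified — contradiction.
Both cases fail, so the formula is unsatisfiable.

No satisfying assignment exists.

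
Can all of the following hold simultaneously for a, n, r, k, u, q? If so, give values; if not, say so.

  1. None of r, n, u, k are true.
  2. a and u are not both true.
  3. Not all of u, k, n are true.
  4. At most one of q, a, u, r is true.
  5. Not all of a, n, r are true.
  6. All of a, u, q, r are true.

Case r = True:
  Constraint (1) is violated (r=T) — contradiction.
Case r = False:
  Constraint (6) is violated (r=F) — contradiction.
Both cases fail — unsatisfiable.

UNSATISFIABLE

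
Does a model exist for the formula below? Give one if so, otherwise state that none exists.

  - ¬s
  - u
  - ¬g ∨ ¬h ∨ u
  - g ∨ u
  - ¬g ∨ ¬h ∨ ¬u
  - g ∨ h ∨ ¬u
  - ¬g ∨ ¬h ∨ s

Unit clause (¬s) forces s = False.
Unit clause (u) forces u = True.
Set g = True.
  then (¬g ∨ ¬h ∨ ¬u) forces h = False.
All clauses satisfied.

u=T; g=T; h=F; s=F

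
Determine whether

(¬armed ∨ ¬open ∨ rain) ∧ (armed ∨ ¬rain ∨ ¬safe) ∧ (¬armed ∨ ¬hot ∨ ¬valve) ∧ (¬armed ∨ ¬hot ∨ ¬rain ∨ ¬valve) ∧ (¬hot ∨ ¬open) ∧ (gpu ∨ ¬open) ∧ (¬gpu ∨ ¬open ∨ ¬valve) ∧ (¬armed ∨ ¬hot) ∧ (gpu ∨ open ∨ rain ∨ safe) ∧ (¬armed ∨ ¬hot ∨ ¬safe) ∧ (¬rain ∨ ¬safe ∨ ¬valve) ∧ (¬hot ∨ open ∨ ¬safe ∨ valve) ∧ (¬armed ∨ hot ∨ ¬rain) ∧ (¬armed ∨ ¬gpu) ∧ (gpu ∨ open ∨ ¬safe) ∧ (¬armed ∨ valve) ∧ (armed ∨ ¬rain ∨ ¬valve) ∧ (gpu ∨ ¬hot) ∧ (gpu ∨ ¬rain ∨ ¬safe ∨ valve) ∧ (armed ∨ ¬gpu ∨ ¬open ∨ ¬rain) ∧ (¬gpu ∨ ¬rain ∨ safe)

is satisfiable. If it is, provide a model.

Set valve = True.
Set hot = True.
  then (¬armed ∨ ¬hot ∨ ¬valve) forces armed = False.
  then (¬hot ∨ ¬open) forces open = False.
  then (armed ∨ ¬rain ∨ ¬valve) forces rain = False.
  then (gpu ∨ ¬hot) forces gpu = True.
Set safe = False.
All clauses satisfied.

valve = True, hot = True, safe = False, gpu = True, rain = False, armed = False, open = False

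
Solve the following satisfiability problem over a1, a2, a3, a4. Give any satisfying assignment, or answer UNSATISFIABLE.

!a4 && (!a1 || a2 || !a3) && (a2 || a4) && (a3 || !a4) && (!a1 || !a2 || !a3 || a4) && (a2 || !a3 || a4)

a1 = False, a2 = True, a3 = False, a4 = False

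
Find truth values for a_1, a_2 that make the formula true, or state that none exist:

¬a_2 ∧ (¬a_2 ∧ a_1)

a_1 = True, a_2 = False

  ¬a_2 = True
  ¬a_2 ∧ a_1 = True
    ¬a_2 = True
Both conjuncts True, so the formula holds.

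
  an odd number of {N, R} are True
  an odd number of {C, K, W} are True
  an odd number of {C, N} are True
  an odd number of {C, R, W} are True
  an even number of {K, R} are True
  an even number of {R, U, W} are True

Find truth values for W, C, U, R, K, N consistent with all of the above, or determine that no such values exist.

W: True, C: False, U: True, R: False, K: False, N: True

{N, R}: 1 true → odd ✓
{C, K, W}: 1 true → odd ✓
{C, N}: 1 true → odd ✓
{C, R, W}: 1 true → odd ✓
{K, R}: 0 true → even ✓
{R, U, W}: 2 true → even ✓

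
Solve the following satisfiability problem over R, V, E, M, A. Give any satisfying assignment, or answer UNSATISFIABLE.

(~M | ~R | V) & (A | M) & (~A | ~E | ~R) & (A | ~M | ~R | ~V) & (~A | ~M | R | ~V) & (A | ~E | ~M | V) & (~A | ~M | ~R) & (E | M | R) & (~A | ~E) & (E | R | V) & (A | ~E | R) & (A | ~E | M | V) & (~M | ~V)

Set R = True.
Set V = False.
  then (~M | ~R | V) forces M = False.
  then (A | M) forces A = True.
  then (~A | ~E | ~R) forces E = False.
All clauses satisfied.

R: True, V: False, E: False, M: False, A: True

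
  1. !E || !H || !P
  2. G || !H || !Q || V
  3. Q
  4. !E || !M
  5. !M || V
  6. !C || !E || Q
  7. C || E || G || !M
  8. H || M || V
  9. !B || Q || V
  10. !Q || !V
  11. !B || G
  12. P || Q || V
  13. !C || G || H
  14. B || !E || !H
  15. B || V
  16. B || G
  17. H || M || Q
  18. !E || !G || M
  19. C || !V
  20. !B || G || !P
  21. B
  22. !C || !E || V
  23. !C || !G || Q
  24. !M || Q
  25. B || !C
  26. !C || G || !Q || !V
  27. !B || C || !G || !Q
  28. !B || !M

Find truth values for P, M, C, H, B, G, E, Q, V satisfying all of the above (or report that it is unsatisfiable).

P = True, M = False, C = True, H = True, B = True, G = True, E = False, Q = True, V = False

Unit clause (Q) forces Q = True.
In (!Q || !V) only !V is left, so V = False.
In (B || V) only B is left, so B = True.
In (!B || !M) only !M is left, so M = False.
In (H || M || V) only H is left, so H = True.
In (!B || G) only G is left, so G = True.
In (!E || !G || M) only !E is left, so E = False.
In (!B || C || !G || !Q) only C is left, so C = True.
Set P = True.
All clauses satisfied.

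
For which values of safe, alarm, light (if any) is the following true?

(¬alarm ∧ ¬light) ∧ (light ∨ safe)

safe = True; alarm = False; light = False

  ¬alarm ∧ ¬light = True
    ¬alarm = True
    ¬light = True
  light ∨ safe = True
Both conjuncts True, so the formula holds.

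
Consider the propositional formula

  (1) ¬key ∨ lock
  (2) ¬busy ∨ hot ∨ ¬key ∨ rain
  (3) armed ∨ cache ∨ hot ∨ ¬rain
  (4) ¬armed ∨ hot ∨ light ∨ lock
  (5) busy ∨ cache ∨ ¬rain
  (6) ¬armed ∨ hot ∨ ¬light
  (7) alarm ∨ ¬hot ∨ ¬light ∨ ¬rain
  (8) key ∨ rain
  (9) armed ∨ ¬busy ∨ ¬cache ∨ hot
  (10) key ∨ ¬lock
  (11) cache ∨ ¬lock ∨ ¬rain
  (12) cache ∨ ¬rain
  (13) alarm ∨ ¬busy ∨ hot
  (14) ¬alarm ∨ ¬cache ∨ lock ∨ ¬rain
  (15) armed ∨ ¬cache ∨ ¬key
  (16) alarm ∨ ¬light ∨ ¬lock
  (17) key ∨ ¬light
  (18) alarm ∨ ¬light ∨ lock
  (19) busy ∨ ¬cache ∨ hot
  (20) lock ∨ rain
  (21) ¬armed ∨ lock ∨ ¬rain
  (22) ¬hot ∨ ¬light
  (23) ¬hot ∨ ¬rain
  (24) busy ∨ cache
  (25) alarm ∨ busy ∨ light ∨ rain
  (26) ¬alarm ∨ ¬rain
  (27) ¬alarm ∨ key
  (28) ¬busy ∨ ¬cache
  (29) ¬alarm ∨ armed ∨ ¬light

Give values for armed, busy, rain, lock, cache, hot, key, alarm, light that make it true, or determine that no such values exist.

armed = True; busy = True; rain = False; lock = True; cache = False; hot = True; key = True; alarm = True; light = False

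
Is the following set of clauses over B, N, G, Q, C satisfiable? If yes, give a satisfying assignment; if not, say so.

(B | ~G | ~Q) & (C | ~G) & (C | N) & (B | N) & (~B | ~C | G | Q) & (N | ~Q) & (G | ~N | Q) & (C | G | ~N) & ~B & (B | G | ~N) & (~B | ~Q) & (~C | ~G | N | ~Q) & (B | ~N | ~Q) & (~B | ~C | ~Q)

Unit clause (~B) forces B = False.
In (B | N) only N is left, so N = True.
In (B | G | ~N) only G is left, so G = True.
In (B | ~N | ~Q) only ~Q is left, so Q = False.
In (C | ~G) only C is left, so C = True.
All clauses satisfied.

B = False; N = True; G = True; Q = False; C = True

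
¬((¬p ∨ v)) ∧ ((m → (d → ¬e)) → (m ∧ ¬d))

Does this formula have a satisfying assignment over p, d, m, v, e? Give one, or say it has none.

p: True; d: False; m: True; v: False; e: False

  ¬((¬p ∨ v)) = True
    ¬p ∨ v = False
      ¬p = False
  (m → (d → ¬e)) → (m ∧ ¬d) = True
    m → (d → ¬e) = True
      d → ¬e = True
        ¬e = True
    m ∧ ¬d = True
      ¬d = True
Both conjuncts True, so the formula holds.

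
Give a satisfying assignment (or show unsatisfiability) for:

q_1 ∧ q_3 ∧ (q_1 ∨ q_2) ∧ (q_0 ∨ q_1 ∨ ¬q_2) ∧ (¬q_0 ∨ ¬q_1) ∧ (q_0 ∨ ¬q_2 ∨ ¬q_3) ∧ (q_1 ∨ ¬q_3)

q_0 = False; q_1 = True; q_2 = False; q_3 = True

Unit clause (q_1) forces q_1 = True.
Unit clause (q_3) forces q_3 = True.
In (¬q_0 ∨ ¬q_1) only ¬q_0 is left, so q_0 = False.
In (q_0 ∨ ¬q_2 ∨ ¬q_3) only ¬q_2 is left, so q_2 = False.
Check each clause:
  (q_1): q_1 holds.
  (q_3): q_3 holds.
  (q_1 ∨ q_2): q_1 holds.
  (q_0 ∨ q_1 ∨ ¬q_2): q_1 holds.
  (¬q_0 ∨ ¬q_1): ¬q_0 holds.
  (q_0 ∨ ¬q_2 ∨ ¬q_3): ¬q_2 holds.
  (q_1 ∨ ¬q_3): q_1 holds.
All clauses satisfied.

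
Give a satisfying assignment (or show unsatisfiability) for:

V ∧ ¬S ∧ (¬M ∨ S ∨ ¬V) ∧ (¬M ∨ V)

Unit clause (V) forces V = True.
Unit clause (¬S) forces S = False.
In (¬M ∨ S ∨ ¬V) only ¬M is left, so M = False.
Check each clause:
  (V): V holds.
  (¬S): ¬S holds.
  (¬M ∨ S ∨ ¬V): ¬M holds.
  (¬M ∨ V): ¬M holds.
All clauses satisfied.

M: False, V: True, S: False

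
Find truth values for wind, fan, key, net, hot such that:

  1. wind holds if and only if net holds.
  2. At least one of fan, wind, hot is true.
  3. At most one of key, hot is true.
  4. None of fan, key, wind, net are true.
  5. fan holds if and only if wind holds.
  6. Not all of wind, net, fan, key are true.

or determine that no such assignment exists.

wind: False, fan: False, key: False, net: False, hot: True

  (1) wind=F, net=F — same ✓
  (2) {fan, wind, hot}: 1 true — at least one ✓
  (3) {key, hot}: 1 true — at most one ✓
  (4) {fan, key, wind, net}: 0 true — none ✓
  (5) fan=F, wind=F — same ✓
  (6) {wind, net, fan, key}: 0/4 true — not all ✓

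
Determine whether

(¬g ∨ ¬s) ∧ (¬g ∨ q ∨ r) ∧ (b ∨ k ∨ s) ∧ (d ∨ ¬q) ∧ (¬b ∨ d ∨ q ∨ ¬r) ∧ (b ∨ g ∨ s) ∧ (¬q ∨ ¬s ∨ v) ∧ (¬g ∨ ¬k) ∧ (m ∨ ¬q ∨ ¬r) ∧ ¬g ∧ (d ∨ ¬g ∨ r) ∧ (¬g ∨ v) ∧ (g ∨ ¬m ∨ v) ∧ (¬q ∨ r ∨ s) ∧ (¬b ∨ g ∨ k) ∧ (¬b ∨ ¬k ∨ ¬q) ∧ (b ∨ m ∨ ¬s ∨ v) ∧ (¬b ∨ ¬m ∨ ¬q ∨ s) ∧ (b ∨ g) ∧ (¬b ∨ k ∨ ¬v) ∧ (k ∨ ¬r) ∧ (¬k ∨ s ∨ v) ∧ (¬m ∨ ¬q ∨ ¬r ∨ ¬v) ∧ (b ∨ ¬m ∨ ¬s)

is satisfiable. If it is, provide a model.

Unit clause (¬g) forces g = False.
In (b ∨ g) only b is left, so b = True.
In (¬b ∨ g ∨ k) only k is left, so k = True.
In (¬b ∨ ¬k ∨ ¬q) only ¬q is left, so q = False.
Set s = True.
Set r = True.
  then (¬b ∨ d ∨ q ∨ ¬r) forces d = True.
Set m = False.
Set v = True.
All clauses satisfied.

s = True, r = True, q = False, d = True, m = False, k = True, b = True, v = True, g = False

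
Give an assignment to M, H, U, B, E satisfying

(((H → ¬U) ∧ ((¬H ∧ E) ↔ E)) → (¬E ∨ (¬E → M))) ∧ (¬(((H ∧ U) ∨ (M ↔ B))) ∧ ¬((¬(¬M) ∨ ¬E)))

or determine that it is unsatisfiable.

M=F, H=T, U=F, B=T, E=T

  ((H → ¬U) ∧ ((¬H ∧ E) ↔ E)) → (¬E ∨ (¬E → M)) = True
    (H → ¬U) ∧ ((¬H ∧ E) ↔ E) = False
      H → ¬U = True
        ¬U = True
      (¬H ∧ E) ↔ E = False
        ¬H ∧ E = False
          ¬H = False
    ¬E ∨ (¬E → M) = True
      ¬E = False
      ¬E → M = True
        ¬E = False
  ¬(((H ∧ U) ∨ (M ↔ B))) ∧ ¬((¬(¬M) ∨ ¬E)) = True
    ¬(((H ∧ U) ∨ (M ↔ B))) = True
      (H ∧ U) ∨ (M ↔ B) = False
        H ∧ U = False
        M ↔ B = False
    ¬((¬(¬M) ∨ ¬E)) = True
      ¬(¬M) ∨ ¬E = False
        ¬(¬M) = False
          ¬M = True
        ¬E = False
Both conjuncts True, so the formula holds.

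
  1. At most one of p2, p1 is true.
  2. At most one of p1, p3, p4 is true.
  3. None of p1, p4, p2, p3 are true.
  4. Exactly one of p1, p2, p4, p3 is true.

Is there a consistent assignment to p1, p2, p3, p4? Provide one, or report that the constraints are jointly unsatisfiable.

Unsatisfiable

Case p1 = True:
  Constraint (3) is violated (p1=T) — contradiction.
Case p1 = False:
  (3) forces p4 = False.
  (3) forces p2 = False.
  (3) forces p3 = False.
  Constraint (4) is violated (p1=F, p2=F, p4=F, p3=F) — contradiction.
Both cases fail — unsatisfiable.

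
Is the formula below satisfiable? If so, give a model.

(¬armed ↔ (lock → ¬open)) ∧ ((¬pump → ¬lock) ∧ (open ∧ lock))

open = True; pump = True; armed = True; lock = True

  ¬armed ↔ (lock → ¬open) = True
    ¬armed = False
    lock → ¬open = False
      ¬open = False
  (¬pump → ¬lock) ∧ (open ∧ lock) = True
    ¬pump → ¬lock = True
      ¬pump = False
      ¬lock = False
    open ∧ lock = True
Both conjuncts True, so the formula holds.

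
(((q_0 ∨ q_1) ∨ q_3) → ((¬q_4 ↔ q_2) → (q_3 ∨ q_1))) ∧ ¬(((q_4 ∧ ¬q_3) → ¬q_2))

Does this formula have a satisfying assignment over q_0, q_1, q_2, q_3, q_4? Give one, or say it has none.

q_0: False, q_1: False, q_2: True, q_3: False, q_4: True

  ((q_0 ∨ q_1) ∨ q_3) → ((¬q_4 ↔ q_2) → (q_3 ∨ q_1)) = True
    (q_0 ∨ q_1) ∨ q_3 = False
      q_0 ∨ q_1 = False
    (¬q_4 ↔ q_2) → (q_3 ∨ q_1) = True
      ¬q_4 ↔ q_2 = False
        ¬q_4 = False
      q_3 ∨ q_1 = False
  ¬(((q_4 ∧ ¬q_3) → ¬q_2)) = True
    (q_4 ∧ ¬q_3) → ¬q_2 = False
      q_4 ∧ ¬q_3 = True
        ¬q_3 = True
      ¬q_2 = False
Both conjuncts True, so the formula holds.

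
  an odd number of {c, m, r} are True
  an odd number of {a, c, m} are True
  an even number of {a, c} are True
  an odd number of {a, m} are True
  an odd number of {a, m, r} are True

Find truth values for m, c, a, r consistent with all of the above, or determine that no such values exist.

m: True, c: False, a: False, r: False

{c, m, r}: 1 true → odd ✓
{a, c, m}: 1 true → odd ✓
{a, c}: 0 true → even ✓
{a, m}: 1 true → odd ✓
{a, m, r}: 1 true → odd ✓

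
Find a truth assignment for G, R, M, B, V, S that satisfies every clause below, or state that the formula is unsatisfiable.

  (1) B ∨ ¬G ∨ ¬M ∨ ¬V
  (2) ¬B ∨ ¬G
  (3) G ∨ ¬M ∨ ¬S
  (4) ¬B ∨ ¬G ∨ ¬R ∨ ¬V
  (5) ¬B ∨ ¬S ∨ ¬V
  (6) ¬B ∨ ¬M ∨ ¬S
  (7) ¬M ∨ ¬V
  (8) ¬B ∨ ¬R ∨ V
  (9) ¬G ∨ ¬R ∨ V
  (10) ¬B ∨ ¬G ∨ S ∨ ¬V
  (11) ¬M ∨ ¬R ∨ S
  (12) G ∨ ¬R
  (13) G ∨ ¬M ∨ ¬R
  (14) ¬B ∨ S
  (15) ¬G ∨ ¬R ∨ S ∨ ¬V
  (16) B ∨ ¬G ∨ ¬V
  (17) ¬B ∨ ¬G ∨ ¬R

G=T, R=F, M=T, B=F, V=F, S=F

Set G = True.
  then (¬B ∨ ¬G) forces B = False.
  then (B ∨ ¬G ∨ ¬V) forces V = False.
  then (¬G ∨ ¬R ∨ V) forces R = False.
Set M = True.
Set S = False.
All clauses satisfied.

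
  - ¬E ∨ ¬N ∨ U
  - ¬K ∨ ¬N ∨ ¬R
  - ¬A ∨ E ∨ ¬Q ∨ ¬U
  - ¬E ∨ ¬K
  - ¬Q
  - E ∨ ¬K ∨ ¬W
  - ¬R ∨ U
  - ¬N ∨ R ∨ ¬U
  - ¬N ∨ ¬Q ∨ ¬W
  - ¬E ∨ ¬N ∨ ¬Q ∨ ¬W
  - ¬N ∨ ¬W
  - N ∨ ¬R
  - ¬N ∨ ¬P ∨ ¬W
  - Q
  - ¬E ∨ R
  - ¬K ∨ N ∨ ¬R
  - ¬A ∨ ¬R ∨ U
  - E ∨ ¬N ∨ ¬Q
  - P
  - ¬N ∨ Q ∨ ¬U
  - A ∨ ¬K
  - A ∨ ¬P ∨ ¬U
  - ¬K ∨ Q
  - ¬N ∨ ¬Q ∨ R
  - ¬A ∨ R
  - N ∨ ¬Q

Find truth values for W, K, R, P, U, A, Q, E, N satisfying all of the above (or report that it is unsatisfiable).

Case Q = True:
  Clause (¬Q) is falsified — contradiction.
Case Q = False:
  Clause (Q) is falsified — contradiction.
Both cases fail, so the formula is unsatisfiable.

UNSATISFIABLE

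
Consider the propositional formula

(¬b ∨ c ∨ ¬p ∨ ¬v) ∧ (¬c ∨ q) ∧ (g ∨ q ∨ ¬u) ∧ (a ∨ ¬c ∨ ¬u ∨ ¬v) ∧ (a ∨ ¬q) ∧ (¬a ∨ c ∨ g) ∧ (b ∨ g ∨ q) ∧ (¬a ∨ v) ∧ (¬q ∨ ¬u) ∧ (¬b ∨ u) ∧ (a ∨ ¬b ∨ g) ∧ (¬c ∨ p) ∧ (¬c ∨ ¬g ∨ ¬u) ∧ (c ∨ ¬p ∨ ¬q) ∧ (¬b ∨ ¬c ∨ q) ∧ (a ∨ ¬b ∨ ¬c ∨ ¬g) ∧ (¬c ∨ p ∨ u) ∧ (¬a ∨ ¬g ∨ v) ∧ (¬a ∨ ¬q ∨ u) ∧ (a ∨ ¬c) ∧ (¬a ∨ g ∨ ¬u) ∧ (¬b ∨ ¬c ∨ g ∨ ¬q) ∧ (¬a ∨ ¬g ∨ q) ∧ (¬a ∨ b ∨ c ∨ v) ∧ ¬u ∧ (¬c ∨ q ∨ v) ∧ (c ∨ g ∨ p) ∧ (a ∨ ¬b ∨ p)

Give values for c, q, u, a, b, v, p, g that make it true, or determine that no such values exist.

c = False; q = False; u = False; a = False; b = False; v = True; p = False; g = True

Unit clause (¬u) forces u = False.
In (¬b ∨ u) only ¬b is left, so b = False.
Try c = True:
  (¬c ∨ q) forces q = True.
  (a ∨ ¬q) forces a = True.
  clause (¬a ∨ ¬q ∨ u) is falsified — backtrack.
So c = False.
Set q = False.
  then (b ∨ g ∨ q) forces g = True.
  then (¬a ∨ ¬g ∨ q) forces a = False.
Set v = True.
Set p = False.
All clauses satisfied.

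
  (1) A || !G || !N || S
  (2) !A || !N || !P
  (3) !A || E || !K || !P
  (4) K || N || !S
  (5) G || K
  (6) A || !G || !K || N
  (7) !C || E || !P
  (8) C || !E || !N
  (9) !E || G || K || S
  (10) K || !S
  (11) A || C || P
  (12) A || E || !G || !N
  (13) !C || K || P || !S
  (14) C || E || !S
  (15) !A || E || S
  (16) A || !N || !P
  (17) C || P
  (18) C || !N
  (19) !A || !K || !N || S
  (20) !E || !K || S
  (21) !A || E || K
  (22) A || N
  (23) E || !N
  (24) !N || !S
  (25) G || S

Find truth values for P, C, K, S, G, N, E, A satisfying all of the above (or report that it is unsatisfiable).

P=T, C=T, K=T, S=T, G=F, N=F, E=T, A=T

Set P = True.
Set C = True.
  then (!C || E || !P) forces E = True.
Set K = True.
  then (!E || !K || S) forces S = True.
  then (!N || !S) forces N = False.
  then (A || N) forces A = True.
Set G = False.
All clauses satisfied.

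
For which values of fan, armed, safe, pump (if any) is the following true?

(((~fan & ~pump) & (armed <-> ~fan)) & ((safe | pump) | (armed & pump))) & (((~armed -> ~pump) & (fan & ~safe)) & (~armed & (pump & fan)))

Case fan = True: the conjunct ~fan is False.
Case fan = False: the conjunct fan is False.
Both cases fail — unsatisfiable.

Unsatisfiable — no assignment works.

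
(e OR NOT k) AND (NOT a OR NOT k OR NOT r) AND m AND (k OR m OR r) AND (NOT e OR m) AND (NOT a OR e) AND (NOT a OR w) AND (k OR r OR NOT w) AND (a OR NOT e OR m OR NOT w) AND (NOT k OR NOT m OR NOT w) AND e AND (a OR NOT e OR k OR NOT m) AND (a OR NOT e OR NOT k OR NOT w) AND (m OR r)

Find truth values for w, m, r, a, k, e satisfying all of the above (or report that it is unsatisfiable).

w: False; m: True; r: True; a: False; k: True; e: True

Unit clause (m) forces m = True.
Unit clause (e) forces e = True.
Set w = False.
  then (NOT a OR w) forces a = False.
  then (a OR NOT e OR k OR NOT m) forces k = True.
Set r = True.
All clauses satisfied.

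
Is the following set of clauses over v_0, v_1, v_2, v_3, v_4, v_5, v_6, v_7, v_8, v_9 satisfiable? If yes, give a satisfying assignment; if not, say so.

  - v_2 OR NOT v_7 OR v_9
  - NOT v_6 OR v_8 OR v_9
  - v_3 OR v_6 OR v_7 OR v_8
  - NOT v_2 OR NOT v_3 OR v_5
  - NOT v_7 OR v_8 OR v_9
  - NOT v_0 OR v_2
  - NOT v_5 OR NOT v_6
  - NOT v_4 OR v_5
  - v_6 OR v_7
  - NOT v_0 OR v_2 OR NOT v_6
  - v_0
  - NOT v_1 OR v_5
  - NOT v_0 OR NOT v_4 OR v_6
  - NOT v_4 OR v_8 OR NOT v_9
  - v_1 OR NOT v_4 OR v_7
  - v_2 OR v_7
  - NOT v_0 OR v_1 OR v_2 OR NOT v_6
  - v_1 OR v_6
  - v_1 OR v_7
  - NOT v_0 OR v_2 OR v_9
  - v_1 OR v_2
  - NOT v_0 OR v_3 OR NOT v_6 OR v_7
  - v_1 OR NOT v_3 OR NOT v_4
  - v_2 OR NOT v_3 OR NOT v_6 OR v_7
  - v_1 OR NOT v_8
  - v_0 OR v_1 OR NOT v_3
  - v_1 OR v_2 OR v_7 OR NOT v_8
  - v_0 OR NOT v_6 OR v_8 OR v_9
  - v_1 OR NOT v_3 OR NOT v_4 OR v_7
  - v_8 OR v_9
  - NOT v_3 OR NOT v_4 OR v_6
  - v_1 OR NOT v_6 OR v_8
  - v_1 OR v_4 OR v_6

Unit clause (v_0) forces v_0 = True.
In (NOT v_0 OR v_2) only v_2 is left, so v_2 = True.
Set v_1 = True.
  then (NOT v_1 OR v_5) forces v_5 = True.
  then (NOT v_5 OR NOT v_6) forces v_6 = False.
  then (v_6 OR v_7) forces v_7 = True.
  then (NOT v_0 OR NOT v_4 OR v_6) forces v_4 = False.
Set v_3 = False.
Set v_8 = False.
  then (NOT v_7 OR v_8 OR v_9) forces v_9 = True.
All clauses satisfied.

v_0 = True, v_1 = True, v_2 = True, v_3 = False, v_4 = False, v_5 = True, v_6 = False, v_7 = True, v_8 = False, v_9 = True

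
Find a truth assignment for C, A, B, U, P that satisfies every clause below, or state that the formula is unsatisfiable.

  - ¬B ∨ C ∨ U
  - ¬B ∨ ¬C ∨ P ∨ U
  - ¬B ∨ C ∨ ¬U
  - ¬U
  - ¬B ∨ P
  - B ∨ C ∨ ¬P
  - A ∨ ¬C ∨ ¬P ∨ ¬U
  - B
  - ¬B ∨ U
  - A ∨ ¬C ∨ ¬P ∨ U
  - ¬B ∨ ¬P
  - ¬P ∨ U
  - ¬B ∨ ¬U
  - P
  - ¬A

Unsatisfiable

Case B = True:
  (¬U) forces U = False.
  Clause (¬B ∨ U) is falsified — contradiction.
Case B = False:
  Clause (B) is falsified — contradiction.
Both cases fail, so the formula is unsatisfiable.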